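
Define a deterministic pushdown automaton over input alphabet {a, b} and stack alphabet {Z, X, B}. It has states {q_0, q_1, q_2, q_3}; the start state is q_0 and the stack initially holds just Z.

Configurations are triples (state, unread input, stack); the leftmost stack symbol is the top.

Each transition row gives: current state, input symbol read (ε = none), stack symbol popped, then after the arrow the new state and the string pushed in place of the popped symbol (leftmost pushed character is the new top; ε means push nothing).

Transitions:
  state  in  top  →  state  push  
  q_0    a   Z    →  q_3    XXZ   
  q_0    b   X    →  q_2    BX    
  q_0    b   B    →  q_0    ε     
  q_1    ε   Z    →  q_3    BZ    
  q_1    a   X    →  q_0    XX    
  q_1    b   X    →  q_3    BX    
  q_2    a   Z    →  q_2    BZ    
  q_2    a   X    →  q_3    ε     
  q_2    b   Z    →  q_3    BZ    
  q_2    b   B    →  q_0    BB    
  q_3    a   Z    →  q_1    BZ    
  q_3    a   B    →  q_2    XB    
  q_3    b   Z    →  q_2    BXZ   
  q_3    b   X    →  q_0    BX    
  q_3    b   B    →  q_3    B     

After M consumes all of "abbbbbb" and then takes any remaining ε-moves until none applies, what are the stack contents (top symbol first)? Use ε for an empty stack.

(q_0, abbbbbb, Z)
  read a, top Z: go to q_3, push XXZ → (q_3, bbbbbb, XXZ)
  read b, top X: go to q_0, push BX → (q_0, bbbbb, BXXZ)
  read b, top B: go to q_0, push ε → (q_0, bbbb, XXZ)
  read b, top X: go to q_2, push BX → (q_2, bbb, BXXZ)
  read b, top B: go to q_0, push BB → (q_0, bb, BBXXZ)
  read b, top B: go to q_0, push ε → (q_0, b, BXXZ)
  read b, top B: go to q_0, push ε → (q_0, ε, XXZ)
All input consumed in state q_0 with stack XXZ.

XXZ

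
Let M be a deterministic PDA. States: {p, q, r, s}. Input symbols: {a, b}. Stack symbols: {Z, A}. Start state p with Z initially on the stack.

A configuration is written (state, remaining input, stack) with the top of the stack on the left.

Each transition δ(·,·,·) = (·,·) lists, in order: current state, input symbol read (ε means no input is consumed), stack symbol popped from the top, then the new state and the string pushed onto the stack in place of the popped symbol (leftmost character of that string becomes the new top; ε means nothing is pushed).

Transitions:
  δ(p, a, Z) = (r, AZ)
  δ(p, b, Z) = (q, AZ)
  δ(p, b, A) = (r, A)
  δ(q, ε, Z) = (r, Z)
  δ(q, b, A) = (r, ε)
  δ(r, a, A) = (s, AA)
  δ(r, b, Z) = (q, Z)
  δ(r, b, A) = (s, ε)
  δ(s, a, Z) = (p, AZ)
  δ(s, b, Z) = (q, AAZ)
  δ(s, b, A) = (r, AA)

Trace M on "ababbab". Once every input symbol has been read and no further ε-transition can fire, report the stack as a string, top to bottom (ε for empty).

(p, ababbab, Z) ⊢ (r, babbab, AZ) ⊢ (s, abbab, Z) ⊢ (p, bbab, AZ) ⊢ (r, bab, AZ) ⊢ (s, ab, Z) ⊢ (p, b, AZ) ⊢ (r, ε, AZ)
All input consumed in state r with stack AZ.

AZ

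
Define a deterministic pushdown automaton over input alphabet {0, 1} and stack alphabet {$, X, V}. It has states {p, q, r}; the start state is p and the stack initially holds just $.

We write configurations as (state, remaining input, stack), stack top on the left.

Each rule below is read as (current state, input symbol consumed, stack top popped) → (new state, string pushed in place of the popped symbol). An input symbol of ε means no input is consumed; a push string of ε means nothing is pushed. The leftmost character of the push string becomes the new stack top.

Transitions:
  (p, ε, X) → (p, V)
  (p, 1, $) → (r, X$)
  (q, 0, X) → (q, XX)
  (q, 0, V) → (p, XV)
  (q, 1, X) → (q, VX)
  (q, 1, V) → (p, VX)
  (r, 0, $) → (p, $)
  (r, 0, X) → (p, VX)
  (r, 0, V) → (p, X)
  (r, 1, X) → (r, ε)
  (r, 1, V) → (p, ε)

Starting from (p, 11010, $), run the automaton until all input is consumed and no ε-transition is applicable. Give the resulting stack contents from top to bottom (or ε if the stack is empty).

VX$

(p, 11010, $) ⊢ (r, 1010, X$) ⊢ (r, 010, $) ⊢ (p, 10, $) ⊢ (r, 0, X$) ⊢ (p, ε, VX$)
All input consumed in state p with stack VX$.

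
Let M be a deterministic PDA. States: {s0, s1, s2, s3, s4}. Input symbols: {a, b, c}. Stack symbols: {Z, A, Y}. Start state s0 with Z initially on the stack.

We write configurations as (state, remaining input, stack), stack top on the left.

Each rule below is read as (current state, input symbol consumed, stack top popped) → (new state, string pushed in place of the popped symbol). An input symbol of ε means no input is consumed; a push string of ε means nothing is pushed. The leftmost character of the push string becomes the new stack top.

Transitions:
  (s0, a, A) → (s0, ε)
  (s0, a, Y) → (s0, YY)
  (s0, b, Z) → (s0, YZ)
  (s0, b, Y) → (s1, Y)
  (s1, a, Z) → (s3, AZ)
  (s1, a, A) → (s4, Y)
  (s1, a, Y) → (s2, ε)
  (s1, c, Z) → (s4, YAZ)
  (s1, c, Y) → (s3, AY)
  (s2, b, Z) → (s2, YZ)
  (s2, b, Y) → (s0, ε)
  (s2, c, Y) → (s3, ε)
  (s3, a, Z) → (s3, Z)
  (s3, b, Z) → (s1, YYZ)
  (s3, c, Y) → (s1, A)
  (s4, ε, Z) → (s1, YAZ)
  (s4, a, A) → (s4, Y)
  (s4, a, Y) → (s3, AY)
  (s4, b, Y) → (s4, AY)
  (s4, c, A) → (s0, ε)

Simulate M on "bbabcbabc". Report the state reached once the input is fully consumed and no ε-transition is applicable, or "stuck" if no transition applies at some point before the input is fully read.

(s0, bbabcbabc, Z)
  read b, top Z: go to s0, push YZ → (s0, babcbabc, YZ)
  read b, top Y: go to s1, push Y → (s1, abcbabc, YZ)
  read a, top Y: go to s2, push ε → (s2, bcbabc, Z)
  read b, top Z: go to s2, push YZ → (s2, cbabc, YZ)
  read c, top Y: go to s3, push ε → (s3, babc, Z)
  read b, top Z: go to s1, push YYZ → (s1, abc, YYZ)
  read a, top Y: go to s2, push ε → (s2, bc, YZ)
  read b, top Y: go to s0, push ε → (s0, c, Z)
No transition for (s0, c, top Z); M blocks with input c remaining.

stuck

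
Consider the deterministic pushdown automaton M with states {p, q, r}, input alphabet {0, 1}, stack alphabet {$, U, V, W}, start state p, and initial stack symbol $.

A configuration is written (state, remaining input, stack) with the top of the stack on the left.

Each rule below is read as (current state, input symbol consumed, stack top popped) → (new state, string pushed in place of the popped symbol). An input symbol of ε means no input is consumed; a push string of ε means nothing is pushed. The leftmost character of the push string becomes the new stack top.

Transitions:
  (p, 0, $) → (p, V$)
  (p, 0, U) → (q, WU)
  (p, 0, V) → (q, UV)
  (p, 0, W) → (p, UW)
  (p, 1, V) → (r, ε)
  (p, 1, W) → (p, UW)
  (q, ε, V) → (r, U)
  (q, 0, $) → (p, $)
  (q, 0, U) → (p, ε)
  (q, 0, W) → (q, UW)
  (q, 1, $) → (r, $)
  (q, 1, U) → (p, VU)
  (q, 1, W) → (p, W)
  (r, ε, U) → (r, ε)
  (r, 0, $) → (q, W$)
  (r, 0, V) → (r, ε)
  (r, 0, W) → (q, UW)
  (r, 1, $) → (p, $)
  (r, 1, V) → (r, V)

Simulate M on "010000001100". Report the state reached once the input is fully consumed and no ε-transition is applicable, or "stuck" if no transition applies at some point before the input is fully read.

(p, 010000001100, $)
  read 0, top $: go to p, push V$ → (p, 10000001100, V$)
  read 1, top V: go to r, push ε → (r, 0000001100, $)
  read 0, top $: go to q, push W$ → (q, 000001100, W$)
  read 0, top W: go to q, push UW → (q, 00001100, UW$)
  read 0, top U: go to p, push ε → (p, 0001100, W$)
  read 0, top W: go to p, push UW → (p, 001100, UW$)
  read 0, top U: go to q, push WU → (q, 01100, WUW$)
  read 0, top W: go to q, push UW → (q, 1100, UWUW$)
  read 1, top U: go to p, push VU → (p, 100, VUWUW$)
  read 1, top V: go to r, push ε → (r, 00, UWUW$)
  ε-move, top U: go to r, push ε → (r, 00, WUW$)
  read 0, top W: go to q, push UW → (q, 0, UWUW$)
  read 0, top U: go to p, push ε → (p, ε, WUW$)
All input consumed; M is in state p.

p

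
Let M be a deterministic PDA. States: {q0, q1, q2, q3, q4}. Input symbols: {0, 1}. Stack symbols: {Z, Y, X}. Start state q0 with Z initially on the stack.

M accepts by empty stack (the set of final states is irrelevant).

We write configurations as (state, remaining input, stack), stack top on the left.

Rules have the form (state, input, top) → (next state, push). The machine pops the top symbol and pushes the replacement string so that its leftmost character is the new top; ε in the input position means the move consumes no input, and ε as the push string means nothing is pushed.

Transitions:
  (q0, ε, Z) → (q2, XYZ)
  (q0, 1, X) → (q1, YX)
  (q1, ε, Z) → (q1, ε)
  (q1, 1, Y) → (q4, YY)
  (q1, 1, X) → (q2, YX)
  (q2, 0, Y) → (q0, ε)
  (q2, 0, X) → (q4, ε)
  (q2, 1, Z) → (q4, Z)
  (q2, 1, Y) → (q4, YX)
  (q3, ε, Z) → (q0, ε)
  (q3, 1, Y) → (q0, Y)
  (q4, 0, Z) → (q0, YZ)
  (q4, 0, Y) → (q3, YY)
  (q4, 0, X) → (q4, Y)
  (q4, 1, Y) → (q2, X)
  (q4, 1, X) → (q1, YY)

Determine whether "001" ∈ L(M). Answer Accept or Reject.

Reject

(q0, 001, Z)
  ε-move, top Z: go to q2, push XYZ → (q2, 001, XYZ)
  read 0, top X: go to q4, push ε → (q4, 01, YZ)
  read 0, top Y: go to q3, push YY → (q3, 1, YYZ)
  read 1, top Y: go to q0, push Y → (q0, ε, YYZ)
All input consumed; stack is YYZ, not empty, and no further ε-move applies.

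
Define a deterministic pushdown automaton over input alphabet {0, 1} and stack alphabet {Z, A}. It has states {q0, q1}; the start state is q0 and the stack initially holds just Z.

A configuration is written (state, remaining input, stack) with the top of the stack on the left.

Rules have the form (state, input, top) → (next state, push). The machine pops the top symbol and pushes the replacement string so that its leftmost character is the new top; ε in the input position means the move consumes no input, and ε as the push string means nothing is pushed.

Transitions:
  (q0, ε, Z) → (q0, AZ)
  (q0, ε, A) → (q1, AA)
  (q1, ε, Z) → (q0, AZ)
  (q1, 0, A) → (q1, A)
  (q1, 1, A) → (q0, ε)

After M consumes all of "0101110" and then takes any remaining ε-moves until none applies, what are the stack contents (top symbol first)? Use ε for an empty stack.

(q0, 0101110, Z)
  ε-move, top Z: go to q0, push AZ → (q0, 0101110, AZ)
  ε-move, top A: go to q1, push AA → (q1, 0101110, AAZ)
  read 0, top A: go to q1, push A → (q1, 101110, AAZ)
  read 1, top A: go to q0, push ε → (q0, 01110, AZ)
  ε-move, top A: go to q1, push AA → (q1, 01110, AAZ)
  read 0, top A: go to q1, push A → (q1, 1110, AAZ)
  read 1, top A: go to q0, push ε → (q0, 110, AZ)
  ε-move, top A: go to q1, push AA → (q1, 110, AAZ)
  read 1, top A: go to q0, push ε → (q0, 10, AZ)
  ε-move, top A: go to q1, push AA → (q1, 10, AAZ)
  read 1, top A: go to q0, push ε → (q0, 0, AZ)
  ε-move, top A: go to q1, push AA → (q1, 0, AAZ)
  read 0, top A: go to q1, push A → (q1, ε, AAZ)
All input consumed in state q1 with stack AAZ.

AAZ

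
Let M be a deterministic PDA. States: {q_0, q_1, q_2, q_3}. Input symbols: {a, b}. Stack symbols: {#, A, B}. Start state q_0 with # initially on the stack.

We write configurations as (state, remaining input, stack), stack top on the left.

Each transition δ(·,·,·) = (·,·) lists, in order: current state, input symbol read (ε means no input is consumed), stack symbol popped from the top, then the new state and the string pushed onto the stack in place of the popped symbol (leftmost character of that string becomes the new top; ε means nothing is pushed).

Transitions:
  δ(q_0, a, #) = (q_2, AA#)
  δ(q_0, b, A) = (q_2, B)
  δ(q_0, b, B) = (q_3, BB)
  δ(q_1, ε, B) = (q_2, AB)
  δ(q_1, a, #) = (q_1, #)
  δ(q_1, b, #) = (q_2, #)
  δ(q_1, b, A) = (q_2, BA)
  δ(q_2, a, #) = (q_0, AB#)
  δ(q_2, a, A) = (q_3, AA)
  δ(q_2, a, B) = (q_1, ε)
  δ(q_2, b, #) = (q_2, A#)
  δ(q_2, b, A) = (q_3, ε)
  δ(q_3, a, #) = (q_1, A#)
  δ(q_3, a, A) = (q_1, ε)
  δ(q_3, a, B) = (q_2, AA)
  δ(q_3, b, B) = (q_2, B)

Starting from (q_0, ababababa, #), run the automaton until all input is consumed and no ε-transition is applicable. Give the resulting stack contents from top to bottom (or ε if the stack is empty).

AA#

(q_0, ababababa, #)
  read a, top #: go to q_2, push AA# → (q_2, babababa, AA#)
  read b, top A: go to q_3, push ε → (q_3, abababa, A#)
  read a, top A: go to q_1, push ε → (q_1, bababa, #)
  read b, top #: go to q_2, push # → (q_2, ababa, #)
  read a, top #: go to q_0, push AB# → (q_0, baba, AB#)
  read b, top A: go to q_2, push B → (q_2, aba, BB#)
  read a, top B: go to q_1, push ε → (q_1, ba, B#)
  ε-move, top B: go to q_2, push AB → (q_2, ba, AB#)
  read b, top A: go to q_3, push ε → (q_3, a, B#)
  read a, top B: go to q_2, push AA → (q_2, ε, AA#)
All input consumed in state q_2 with stack AA#.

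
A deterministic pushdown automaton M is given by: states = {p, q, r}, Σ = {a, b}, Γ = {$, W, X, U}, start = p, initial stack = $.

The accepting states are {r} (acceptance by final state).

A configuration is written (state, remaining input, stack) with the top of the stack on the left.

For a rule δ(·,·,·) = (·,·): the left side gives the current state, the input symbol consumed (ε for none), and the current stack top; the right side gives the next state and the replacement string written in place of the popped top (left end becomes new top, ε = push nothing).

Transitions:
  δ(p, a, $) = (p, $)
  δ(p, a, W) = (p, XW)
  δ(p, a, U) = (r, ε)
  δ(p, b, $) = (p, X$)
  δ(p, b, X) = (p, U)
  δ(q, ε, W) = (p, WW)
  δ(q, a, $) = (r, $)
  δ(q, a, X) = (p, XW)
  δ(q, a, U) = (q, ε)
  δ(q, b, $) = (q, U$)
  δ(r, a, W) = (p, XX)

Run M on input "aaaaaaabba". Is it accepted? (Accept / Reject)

(p, aaaaaaabba, $)
  read a, top $: go to p, push $ → (p, aaaaaabba, $)
  read a, top $: go to p, push $ → (p, aaaaabba, $)
  read a, top $: go to p, push $ → (p, aaaabba, $)
  read a, top $: go to p, push $ → (p, aaabba, $)
  read a, top $: go to p, push $ → (p, aabba, $)
  read a, top $: go to p, push $ → (p, abba, $)
  read a, top $: go to p, push $ → (p, bba, $)
  read b, top $: go to p, push X$ → (p, ba, X$)
  read b, top X: go to p, push U → (p, a, U$)
  read a, top U: go to r, push ε → (r, ε, $)
All input consumed; state r ∈ F.

Accept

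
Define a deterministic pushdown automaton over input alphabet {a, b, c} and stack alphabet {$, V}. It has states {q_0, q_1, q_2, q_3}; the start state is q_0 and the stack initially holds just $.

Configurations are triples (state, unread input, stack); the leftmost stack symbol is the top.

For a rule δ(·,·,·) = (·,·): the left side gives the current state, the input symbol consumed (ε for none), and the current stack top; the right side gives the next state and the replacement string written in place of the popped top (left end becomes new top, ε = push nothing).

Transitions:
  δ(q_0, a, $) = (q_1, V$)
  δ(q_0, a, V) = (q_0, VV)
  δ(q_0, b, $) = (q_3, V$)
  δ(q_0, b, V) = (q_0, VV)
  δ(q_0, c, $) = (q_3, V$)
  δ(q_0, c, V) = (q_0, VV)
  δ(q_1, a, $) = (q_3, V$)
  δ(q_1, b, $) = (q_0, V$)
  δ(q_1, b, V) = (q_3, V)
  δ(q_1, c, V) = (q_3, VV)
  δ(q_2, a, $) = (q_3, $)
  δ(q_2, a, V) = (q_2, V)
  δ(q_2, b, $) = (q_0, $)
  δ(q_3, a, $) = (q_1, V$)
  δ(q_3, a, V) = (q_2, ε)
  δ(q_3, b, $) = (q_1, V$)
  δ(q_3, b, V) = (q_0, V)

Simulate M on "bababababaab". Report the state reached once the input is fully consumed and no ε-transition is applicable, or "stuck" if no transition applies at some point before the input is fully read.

q_1

(q_0, bababababaab, $)
  read b, top $: go to q_3, push V$ → (q_3, ababababaab, V$)
  read a, top V: go to q_2, push ε → (q_2, babababaab, $)
  read b, top $: go to q_0, push $ → (q_0, abababaab, $)
  read a, top $: go to q_1, push V$ → (q_1, bababaab, V$)
  read b, top V: go to q_3, push V → (q_3, ababaab, V$)
  read a, top V: go to q_2, push ε → (q_2, babaab, $)
  read b, top $: go to q_0, push $ → (q_0, abaab, $)
  read a, top $: go to q_1, push V$ → (q_1, baab, V$)
  read b, top V: go to q_3, push V → (q_3, aab, V$)
  read a, top V: go to q_2, push ε → (q_2, ab, $)
  read a, top $: go to q_3, push $ → (q_3, b, $)
  read b, top $: go to q_1, push V$ → (q_1, ε, V$)
All input consumed; M is in state q_1.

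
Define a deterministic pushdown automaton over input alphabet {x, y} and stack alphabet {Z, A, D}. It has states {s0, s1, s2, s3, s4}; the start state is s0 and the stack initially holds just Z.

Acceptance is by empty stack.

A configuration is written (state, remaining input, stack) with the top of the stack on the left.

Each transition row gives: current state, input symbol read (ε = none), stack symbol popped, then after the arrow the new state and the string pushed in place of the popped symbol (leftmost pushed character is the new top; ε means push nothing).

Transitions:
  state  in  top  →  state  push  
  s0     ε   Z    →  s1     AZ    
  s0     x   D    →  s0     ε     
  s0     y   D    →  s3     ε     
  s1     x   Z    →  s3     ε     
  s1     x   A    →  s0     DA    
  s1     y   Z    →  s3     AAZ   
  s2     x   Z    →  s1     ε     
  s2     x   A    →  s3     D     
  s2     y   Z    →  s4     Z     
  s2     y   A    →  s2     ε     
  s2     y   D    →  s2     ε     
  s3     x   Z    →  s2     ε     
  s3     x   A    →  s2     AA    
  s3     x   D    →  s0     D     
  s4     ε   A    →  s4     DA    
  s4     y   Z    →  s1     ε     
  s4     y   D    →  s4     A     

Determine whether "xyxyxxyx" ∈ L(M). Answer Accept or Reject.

(s0, xyxyxxyx, Z)
  ε-move, top Z: go to s1, push AZ → (s1, xyxyxxyx, AZ)
  read x, top A: go to s0, push DA → (s0, yxyxxyx, DAZ)
  read y, top D: go to s3, push ε → (s3, xyxxyx, AZ)
  read x, top A: go to s2, push AA → (s2, yxxyx, AAZ)
  read y, top A: go to s2, push ε → (s2, xxyx, AZ)
  read x, top A: go to s3, push D → (s3, xyx, DZ)
  read x, top D: go to s0, push D → (s0, yx, DZ)
  read y, top D: go to s3, push ε → (s3, x, Z)
  read x, top Z: go to s2, push ε → (s2, ε, ε)
All input consumed and the stack is empty.

Accept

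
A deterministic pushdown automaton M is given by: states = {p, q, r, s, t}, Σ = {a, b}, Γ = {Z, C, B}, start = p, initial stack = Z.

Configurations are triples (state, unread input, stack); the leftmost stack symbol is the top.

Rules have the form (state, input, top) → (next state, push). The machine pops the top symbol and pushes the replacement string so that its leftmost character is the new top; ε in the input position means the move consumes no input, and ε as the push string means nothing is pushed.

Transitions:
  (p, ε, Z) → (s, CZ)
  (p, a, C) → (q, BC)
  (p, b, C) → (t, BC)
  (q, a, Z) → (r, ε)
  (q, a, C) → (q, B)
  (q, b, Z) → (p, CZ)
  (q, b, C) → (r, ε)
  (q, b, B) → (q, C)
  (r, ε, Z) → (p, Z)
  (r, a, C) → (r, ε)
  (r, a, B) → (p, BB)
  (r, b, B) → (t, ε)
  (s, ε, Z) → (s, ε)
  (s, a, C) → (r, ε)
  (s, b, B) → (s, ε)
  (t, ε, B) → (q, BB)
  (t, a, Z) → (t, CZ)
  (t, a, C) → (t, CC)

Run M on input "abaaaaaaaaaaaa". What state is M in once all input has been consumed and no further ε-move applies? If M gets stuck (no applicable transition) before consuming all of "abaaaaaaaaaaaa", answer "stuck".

(p, abaaaaaaaaaaaa, Z) ⊢ (s, abaaaaaaaaaaaa, CZ) ⊢ (r, baaaaaaaaaaaa, Z) ⊢ (p, baaaaaaaaaaaa, Z) ⊢ (s, baaaaaaaaaaaa, CZ)
No transition for (s, b, top C); M blocks with input baaaaaaaaaaaa remaining.

stuck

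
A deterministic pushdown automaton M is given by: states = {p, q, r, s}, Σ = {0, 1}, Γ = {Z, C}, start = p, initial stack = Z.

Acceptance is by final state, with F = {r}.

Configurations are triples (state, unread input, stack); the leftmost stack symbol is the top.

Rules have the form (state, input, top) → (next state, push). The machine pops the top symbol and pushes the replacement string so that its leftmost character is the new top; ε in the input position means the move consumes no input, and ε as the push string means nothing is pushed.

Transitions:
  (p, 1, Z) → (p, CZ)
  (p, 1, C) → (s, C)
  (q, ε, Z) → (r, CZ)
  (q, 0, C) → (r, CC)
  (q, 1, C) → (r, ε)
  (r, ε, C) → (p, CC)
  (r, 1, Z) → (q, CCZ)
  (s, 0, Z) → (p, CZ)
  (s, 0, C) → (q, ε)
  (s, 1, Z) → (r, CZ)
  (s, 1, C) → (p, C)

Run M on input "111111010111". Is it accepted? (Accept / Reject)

(p, 111111010111, Z) ⊢ (p, 11111010111, CZ) ⊢ (s, 1111010111, CZ) ⊢ (p, 111010111, CZ) ⊢ (s, 11010111, CZ) ⊢ (p, 1010111, CZ) ⊢ (s, 010111, CZ) ⊢ (q, 10111, Z) ⊢ (r, 10111, CZ) ⊢ (p, 10111, CCZ) ⊢ (s, 0111, CCZ) ⊢ (q, 111, CZ) ⊢ (r, 11, Z) ⊢ (q, 1, CCZ) ⊢ (r, ε, CZ)
All input consumed; state r ∈ F.

Accept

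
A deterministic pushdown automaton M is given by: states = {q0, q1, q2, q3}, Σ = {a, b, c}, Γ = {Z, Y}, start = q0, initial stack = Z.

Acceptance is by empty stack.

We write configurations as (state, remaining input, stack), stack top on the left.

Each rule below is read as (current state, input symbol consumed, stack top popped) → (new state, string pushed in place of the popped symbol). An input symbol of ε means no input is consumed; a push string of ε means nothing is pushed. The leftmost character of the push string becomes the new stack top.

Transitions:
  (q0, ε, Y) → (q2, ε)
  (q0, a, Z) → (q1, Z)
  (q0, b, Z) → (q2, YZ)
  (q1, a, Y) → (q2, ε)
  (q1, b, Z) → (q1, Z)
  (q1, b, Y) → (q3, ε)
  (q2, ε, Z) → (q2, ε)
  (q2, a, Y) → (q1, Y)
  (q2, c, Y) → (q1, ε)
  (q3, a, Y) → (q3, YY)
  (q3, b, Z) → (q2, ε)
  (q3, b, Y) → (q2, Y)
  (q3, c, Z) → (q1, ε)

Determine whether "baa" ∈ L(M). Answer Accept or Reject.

(q0, baa, Z) ⊢ (q2, aa, YZ) ⊢ (q1, a, YZ) ⊢ (q2, ε, Z) ⊢ (q2, ε, ε)
All input consumed and the stack is empty.

Accept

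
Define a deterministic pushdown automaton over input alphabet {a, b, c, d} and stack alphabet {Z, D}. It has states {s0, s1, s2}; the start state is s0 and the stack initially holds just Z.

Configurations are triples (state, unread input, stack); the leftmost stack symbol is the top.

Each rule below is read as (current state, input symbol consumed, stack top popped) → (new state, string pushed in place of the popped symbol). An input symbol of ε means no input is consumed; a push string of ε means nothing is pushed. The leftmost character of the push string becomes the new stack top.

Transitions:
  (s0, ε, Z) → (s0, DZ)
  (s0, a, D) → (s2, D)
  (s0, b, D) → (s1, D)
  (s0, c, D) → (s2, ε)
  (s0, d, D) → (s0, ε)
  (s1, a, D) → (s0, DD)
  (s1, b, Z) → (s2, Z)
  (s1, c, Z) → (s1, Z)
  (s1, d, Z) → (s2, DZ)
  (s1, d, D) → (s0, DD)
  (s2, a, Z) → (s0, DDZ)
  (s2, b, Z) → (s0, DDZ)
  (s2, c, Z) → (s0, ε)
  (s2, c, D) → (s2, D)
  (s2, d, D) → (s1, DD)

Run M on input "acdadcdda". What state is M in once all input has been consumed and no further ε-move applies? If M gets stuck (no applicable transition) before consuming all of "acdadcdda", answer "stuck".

s2

(s0, acdadcdda, Z)
  ε-move, top Z: go to s0, push DZ → (s0, acdadcdda, DZ)
  read a, top D: go to s2, push D → (s2, cdadcdda, DZ)
  read c, top D: go to s2, push D → (s2, dadcdda, DZ)
  read d, top D: go to s1, push DD → (s1, adcdda, DDZ)
  read a, top D: go to s0, push DD → (s0, dcdda, DDDZ)
  read d, top D: go to s0, push ε → (s0, cdda, DDZ)
  read c, top D: go to s2, push ε → (s2, dda, DZ)
  read d, top D: go to s1, push DD → (s1, da, DDZ)
  read d, top D: go to s0, push DD → (s0, a, DDDZ)
  read a, top D: go to s2, push D → (s2, ε, DDDZ)
All input consumed; M is in state s2.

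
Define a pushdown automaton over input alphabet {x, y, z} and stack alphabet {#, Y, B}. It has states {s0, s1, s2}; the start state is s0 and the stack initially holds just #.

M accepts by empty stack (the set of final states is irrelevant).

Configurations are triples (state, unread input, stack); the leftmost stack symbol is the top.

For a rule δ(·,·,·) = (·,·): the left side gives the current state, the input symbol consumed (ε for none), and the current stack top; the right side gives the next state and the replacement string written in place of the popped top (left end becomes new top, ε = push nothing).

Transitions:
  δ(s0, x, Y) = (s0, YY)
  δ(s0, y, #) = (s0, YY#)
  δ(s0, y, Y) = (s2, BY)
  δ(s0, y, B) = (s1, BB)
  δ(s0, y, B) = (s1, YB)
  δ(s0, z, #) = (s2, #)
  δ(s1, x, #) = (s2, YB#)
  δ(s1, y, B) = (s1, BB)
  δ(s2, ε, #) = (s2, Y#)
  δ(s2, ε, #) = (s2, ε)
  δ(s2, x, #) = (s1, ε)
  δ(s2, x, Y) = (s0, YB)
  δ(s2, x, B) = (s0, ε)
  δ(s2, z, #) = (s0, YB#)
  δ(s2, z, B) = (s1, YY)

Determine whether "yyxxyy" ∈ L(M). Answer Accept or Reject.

Reject

No computation consumes all input and empties the stack.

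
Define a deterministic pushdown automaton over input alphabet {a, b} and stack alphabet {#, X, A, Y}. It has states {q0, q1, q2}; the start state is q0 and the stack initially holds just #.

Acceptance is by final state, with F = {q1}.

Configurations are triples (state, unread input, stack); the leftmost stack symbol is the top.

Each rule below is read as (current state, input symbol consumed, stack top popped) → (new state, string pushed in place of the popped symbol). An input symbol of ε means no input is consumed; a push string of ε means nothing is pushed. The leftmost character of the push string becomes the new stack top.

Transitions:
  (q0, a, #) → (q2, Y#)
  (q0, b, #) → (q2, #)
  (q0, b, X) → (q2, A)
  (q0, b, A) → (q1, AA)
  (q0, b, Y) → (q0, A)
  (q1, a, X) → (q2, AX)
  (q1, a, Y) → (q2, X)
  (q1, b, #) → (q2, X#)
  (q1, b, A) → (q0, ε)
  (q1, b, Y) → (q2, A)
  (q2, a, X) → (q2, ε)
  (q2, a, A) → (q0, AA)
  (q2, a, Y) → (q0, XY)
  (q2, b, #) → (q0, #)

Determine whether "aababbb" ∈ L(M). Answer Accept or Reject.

Accept

(q0, aababbb, #)
  read a, top #: go to q2, push Y# → (q2, ababbb, Y#)
  read a, top Y: go to q0, push XY → (q0, babbb, XY#)
  read b, top X: go to q2, push A → (q2, abbb, AY#)
  read a, top A: go to q0, push AA → (q0, bbb, AAY#)
  read b, top A: go to q1, push AA → (q1, bb, AAAY#)
  read b, top A: go to q0, push ε → (q0, b, AAY#)
  read b, top A: go to q1, push AA → (q1, ε, AAAY#)
All input consumed; state q1 ∈ F.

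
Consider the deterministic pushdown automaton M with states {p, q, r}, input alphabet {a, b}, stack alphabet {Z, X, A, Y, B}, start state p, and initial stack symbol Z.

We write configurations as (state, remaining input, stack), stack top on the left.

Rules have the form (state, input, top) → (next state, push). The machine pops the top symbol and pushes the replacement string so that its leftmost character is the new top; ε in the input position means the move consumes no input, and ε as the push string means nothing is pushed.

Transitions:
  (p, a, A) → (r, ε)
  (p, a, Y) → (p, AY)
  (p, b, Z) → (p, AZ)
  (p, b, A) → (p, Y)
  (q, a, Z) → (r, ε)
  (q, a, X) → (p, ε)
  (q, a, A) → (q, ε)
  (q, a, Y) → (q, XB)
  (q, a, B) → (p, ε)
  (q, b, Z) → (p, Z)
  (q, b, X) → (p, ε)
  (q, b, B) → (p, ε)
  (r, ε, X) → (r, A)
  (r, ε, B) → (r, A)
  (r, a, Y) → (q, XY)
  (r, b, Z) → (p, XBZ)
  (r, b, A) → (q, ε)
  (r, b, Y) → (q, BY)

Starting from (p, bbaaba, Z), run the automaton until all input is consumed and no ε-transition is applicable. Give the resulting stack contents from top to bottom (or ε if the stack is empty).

YZ

(p, bbaaba, Z)
  read b, top Z: go to p, push AZ → (p, baaba, AZ)
  read b, top A: go to p, push Y → (p, aaba, YZ)
  read a, top Y: go to p, push AY → (p, aba, AYZ)
  read a, top A: go to r, push ε → (r, ba, YZ)
  read b, top Y: go to q, push BY → (q, a, BYZ)
  read a, top B: go to p, push ε → (p, ε, YZ)
All input consumed in state p with stack YZ.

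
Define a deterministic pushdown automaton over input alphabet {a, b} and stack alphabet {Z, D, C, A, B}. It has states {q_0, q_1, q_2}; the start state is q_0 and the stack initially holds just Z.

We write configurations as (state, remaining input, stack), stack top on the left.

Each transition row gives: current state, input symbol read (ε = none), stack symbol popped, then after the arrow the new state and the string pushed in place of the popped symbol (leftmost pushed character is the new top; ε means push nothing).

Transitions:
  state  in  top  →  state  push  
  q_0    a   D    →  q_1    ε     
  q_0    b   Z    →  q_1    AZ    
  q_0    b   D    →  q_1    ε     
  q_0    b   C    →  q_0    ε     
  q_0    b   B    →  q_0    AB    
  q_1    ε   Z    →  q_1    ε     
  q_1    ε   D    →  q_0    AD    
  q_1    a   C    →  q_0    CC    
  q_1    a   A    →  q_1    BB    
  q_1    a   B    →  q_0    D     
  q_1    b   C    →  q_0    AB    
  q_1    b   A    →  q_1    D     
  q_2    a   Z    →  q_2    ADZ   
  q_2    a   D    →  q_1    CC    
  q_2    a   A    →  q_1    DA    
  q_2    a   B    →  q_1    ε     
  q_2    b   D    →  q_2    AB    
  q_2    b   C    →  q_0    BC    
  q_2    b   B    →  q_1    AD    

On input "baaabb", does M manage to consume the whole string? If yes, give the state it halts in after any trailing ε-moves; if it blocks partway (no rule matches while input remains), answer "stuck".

(q_0, baaabb, Z)
  read b, top Z: go to q_1, push AZ → (q_1, aaabb, AZ)
  read a, top A: go to q_1, push BB → (q_1, aabb, BBZ)
  read a, top B: go to q_0, push D → (q_0, abb, DBZ)
  read a, top D: go to q_1, push ε → (q_1, bb, BZ)
No transition for (q_1, b, top B); M blocks with input bb remaining.

stuck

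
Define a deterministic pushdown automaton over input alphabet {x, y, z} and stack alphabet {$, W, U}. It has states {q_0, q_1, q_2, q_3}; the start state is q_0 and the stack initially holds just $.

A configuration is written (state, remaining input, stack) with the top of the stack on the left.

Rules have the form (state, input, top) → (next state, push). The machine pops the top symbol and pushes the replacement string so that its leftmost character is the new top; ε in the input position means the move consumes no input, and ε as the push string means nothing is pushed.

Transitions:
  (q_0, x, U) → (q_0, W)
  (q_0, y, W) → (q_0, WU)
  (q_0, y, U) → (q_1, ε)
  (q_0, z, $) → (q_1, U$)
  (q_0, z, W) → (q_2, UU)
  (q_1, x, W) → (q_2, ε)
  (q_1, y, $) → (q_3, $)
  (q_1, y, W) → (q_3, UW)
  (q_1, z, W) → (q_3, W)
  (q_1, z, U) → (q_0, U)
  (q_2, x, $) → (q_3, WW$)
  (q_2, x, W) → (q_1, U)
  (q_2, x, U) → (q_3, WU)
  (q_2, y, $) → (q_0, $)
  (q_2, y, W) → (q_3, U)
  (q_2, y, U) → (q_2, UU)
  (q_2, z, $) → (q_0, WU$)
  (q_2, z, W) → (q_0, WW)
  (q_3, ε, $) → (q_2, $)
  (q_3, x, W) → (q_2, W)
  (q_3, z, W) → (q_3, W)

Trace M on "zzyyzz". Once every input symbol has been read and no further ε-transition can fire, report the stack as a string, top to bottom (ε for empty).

(q_0, zzyyzz, $)
  read z, top $: go to q_1, push U$ → (q_1, zyyzz, U$)
  read z, top U: go to q_0, push U → (q_0, yyzz, U$)
  read y, top U: go to q_1, push ε → (q_1, yzz, $)
  read y, top $: go to q_3, push $ → (q_3, zz, $)
  ε-move, top $: go to q_2, push $ → (q_2, zz, $)
  read z, top $: go to q_0, push WU$ → (q_0, z, WU$)
  read z, top W: go to q_2, push UU → (q_2, ε, UUU$)
All input consumed in state q_2 with stack UUU$.

UUU$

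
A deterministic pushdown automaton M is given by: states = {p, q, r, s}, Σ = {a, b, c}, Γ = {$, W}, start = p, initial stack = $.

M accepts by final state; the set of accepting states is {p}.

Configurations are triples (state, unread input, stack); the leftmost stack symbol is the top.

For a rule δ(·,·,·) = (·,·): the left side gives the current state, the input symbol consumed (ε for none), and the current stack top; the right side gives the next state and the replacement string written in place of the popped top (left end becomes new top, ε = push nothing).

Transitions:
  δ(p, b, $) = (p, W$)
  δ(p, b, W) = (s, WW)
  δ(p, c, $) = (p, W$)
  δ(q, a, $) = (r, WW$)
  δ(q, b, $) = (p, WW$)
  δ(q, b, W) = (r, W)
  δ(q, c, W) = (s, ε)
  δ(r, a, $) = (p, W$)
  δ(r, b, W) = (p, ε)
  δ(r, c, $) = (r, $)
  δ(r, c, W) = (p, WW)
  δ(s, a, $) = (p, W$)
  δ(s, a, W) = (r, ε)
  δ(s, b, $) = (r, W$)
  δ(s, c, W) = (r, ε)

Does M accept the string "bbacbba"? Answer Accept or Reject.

(p, bbacbba, $) ⊢ (p, bacbba, W$) ⊢ (s, acbba, WW$) ⊢ (r, cbba, W$) ⊢ (p, bba, WW$) ⊢ (s, ba, WWW$)
No transition applies at (s, ba, WWW$); input not fully consumed.

Reject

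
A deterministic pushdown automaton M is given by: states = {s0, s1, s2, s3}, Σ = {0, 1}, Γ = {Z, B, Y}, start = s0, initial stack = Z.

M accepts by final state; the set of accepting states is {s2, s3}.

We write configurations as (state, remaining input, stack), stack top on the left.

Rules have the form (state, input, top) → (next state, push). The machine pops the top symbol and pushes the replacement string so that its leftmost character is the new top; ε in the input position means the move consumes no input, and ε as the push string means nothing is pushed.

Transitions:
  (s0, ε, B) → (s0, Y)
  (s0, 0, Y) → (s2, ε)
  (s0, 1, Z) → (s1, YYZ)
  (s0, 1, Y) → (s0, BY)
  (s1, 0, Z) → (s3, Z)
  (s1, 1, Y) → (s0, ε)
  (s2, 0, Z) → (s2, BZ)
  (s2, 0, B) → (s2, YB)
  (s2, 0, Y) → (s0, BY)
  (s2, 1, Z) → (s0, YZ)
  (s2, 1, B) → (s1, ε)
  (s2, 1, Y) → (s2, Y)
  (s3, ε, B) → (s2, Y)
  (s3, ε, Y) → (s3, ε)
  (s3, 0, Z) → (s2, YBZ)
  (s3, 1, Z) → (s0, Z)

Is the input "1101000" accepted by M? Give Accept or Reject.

Accept

(s0, 1101000, Z) ⊢ (s1, 101000, YYZ) ⊢ (s0, 01000, YZ) ⊢ (s2, 1000, Z) ⊢ (s0, 000, YZ) ⊢ (s2, 00, Z) ⊢ (s2, 0, BZ) ⊢ (s2, ε, YBZ)
All input consumed; state s2 ∈ F.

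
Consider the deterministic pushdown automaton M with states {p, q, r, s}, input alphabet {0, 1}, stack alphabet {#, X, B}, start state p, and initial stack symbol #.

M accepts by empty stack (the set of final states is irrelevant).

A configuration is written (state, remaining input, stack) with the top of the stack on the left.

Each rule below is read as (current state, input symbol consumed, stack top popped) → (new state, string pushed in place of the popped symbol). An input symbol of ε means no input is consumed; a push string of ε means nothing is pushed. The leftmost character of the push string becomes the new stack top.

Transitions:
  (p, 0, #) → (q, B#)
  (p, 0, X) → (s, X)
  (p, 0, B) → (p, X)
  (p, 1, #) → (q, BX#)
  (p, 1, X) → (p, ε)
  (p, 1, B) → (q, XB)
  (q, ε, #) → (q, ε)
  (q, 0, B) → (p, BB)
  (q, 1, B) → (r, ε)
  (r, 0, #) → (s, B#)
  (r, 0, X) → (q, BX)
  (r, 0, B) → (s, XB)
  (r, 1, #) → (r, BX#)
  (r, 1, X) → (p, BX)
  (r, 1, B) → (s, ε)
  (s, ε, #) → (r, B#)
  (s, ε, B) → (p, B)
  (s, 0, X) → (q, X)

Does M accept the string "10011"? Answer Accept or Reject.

Reject

(p, 10011, #)
  read 1, top #: go to q, push BX# → (q, 0011, BX#)
  read 0, top B: go to p, push BB → (p, 011, BBX#)
  read 0, top B: go to p, push X → (p, 11, XBX#)
  read 1, top X: go to p, push ε → (p, 1, BX#)
  read 1, top B: go to q, push XB → (q, ε, XBX#)
All input consumed; stack is XBX#, not empty, and no further ε-move applies.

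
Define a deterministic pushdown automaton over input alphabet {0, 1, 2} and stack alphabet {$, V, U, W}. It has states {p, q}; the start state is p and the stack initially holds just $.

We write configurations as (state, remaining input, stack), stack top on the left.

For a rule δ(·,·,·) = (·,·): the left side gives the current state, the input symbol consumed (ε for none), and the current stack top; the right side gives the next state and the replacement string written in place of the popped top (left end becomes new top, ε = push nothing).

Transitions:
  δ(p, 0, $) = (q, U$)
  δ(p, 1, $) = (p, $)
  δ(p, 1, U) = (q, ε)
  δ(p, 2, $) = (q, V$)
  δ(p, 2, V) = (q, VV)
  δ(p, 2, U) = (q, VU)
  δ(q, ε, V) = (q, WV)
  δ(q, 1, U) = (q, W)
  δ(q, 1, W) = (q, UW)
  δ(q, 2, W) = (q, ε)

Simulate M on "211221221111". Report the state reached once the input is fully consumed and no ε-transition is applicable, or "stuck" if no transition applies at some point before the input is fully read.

stuck

(p, 211221221111, $) ⊢ (q, 11221221111, V$) ⊢ (q, 11221221111, WV$) ⊢ (q, 1221221111, UWV$) ⊢ (q, 221221111, WWV$) ⊢ (q, 21221111, WV$) ⊢ (q, 1221111, V$) ⊢ (q, 1221111, WV$) ⊢ (q, 221111, UWV$)
No transition for (q, 2, top U); M blocks with input 221111 remaining.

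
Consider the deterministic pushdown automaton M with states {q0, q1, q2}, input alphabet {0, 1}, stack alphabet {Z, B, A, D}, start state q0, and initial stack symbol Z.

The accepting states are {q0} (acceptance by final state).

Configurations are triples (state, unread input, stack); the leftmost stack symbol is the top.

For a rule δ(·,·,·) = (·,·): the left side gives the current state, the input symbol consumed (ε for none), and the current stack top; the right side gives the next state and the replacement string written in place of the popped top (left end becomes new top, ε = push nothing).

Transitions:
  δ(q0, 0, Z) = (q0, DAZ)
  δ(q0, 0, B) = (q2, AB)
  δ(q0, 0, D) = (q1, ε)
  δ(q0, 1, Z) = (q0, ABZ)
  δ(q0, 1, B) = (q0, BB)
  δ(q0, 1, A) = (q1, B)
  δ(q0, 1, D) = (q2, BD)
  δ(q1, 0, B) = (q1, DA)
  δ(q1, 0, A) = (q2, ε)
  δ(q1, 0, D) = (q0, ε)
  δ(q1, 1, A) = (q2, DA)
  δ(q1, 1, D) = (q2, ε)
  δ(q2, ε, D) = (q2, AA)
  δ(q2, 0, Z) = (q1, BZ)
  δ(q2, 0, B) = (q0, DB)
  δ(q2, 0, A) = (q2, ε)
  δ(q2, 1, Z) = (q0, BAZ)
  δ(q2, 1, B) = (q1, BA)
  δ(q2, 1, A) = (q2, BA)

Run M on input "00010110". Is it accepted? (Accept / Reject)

Reject

(q0, 00010110, Z) ⊢ (q0, 0010110, DAZ) ⊢ (q1, 010110, AZ) ⊢ (q2, 10110, Z) ⊢ (q0, 0110, BAZ) ⊢ (q2, 110, ABAZ) ⊢ (q2, 10, BABAZ) ⊢ (q1, 0, BAABAZ) ⊢ (q1, ε, DAAABAZ)
All input consumed; state q1 ∉ F and no further ε-move applies.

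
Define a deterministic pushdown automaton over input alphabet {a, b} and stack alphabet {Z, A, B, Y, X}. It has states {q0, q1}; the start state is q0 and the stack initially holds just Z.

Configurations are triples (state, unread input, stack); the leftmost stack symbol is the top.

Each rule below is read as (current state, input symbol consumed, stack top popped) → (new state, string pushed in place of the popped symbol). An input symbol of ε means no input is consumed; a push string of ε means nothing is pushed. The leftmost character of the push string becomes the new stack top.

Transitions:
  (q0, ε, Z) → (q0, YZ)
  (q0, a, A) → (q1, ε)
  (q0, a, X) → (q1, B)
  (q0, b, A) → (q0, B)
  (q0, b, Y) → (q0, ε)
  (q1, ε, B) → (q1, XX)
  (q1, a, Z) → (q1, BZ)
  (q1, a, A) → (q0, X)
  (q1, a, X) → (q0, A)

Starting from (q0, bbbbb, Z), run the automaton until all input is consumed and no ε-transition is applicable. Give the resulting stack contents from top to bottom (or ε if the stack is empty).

(q0, bbbbb, Z)
  ε-move, top Z: go to q0, push YZ → (q0, bbbbb, YZ)
  read b, top Y: go to q0, push ε → (q0, bbbb, Z)
  ε-move, top Z: go to q0, push YZ → (q0, bbbb, YZ)
  read b, top Y: go to q0, push ε → (q0, bbb, Z)
  ε-move, top Z: go to q0, push YZ → (q0, bbb, YZ)
  read b, top Y: go to q0, push ε → (q0, bb, Z)
  ε-move, top Z: go to q0, push YZ → (q0, bb, YZ)
  read b, top Y: go to q0, push ε → (q0, b, Z)
  ε-move, top Z: go to q0, push YZ → (q0, b, YZ)
  read b, top Y: go to q0, push ε → (q0, ε, Z)
  ε-move, top Z: go to q0, push YZ → (q0, ε, YZ)
All input consumed in state q0 with stack YZ.

YZ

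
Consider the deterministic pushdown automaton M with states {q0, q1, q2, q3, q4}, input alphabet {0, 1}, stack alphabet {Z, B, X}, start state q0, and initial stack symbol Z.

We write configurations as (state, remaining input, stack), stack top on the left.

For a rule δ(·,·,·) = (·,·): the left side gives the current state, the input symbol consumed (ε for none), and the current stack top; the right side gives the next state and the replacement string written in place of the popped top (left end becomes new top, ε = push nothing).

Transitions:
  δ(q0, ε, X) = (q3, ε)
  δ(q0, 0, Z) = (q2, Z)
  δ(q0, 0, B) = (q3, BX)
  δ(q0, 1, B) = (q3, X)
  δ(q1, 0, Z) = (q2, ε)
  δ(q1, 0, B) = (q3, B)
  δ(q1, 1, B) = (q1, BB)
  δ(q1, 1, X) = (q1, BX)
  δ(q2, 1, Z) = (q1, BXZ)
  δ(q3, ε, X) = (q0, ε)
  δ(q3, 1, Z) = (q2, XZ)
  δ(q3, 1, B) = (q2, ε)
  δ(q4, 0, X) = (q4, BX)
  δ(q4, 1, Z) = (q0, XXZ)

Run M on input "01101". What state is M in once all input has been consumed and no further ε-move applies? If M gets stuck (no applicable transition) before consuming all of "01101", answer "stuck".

(q0, 01101, Z) ⊢ (q2, 1101, Z) ⊢ (q1, 101, BXZ) ⊢ (q1, 01, BBXZ) ⊢ (q3, 1, BBXZ) ⊢ (q2, ε, BXZ)
All input consumed; M is in state q2.

q2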